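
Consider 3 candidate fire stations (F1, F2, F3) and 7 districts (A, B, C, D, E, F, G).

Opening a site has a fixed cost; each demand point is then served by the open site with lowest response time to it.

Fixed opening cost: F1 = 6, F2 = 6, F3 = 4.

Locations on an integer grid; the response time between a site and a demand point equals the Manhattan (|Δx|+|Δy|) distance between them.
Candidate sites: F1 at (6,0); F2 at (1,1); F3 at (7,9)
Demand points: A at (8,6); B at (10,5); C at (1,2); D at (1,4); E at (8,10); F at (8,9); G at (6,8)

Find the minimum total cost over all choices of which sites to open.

30

Open {F2, F3}: assign each demand point to its cheapest open site.
  A→F3 4, B→F3 7, C→F2 1, D→F2 3, E→F3 2, F→F3 1, G→F3 2
  response time 20, fixed 10 → total 30.
Compare {F1, F2, F3}: response time 20 + fixed 16 = 36.
Compare {F1, F3}: response time 32 + fixed 10 = 42.
Compare {F3}: response time 40 + fixed 4 = 44.
All other subsets cost ≥ 36. Minimum total cost: 30.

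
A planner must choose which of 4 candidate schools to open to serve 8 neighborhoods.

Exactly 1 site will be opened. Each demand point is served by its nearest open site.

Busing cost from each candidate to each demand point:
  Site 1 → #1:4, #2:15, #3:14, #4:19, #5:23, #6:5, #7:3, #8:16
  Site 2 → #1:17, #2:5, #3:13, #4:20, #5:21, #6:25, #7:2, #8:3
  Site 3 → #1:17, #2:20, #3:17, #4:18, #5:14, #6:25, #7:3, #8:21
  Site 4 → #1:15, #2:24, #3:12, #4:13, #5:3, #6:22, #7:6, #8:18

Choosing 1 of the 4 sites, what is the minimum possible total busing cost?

99

Open {Site 1}.
  #1→Site 1 4, #2→Site 1 15, #3→Site 1 14, #4→Site 1 19, #5→Site 1 23, #6→Site 1 5, #7→Site 1 3, #8→Site 1 16  ⇒ total 99.
Compare {Site 2}: total 106.
Compare {Site 4}: total 113.
No size-1 selection does better; minimum is 99.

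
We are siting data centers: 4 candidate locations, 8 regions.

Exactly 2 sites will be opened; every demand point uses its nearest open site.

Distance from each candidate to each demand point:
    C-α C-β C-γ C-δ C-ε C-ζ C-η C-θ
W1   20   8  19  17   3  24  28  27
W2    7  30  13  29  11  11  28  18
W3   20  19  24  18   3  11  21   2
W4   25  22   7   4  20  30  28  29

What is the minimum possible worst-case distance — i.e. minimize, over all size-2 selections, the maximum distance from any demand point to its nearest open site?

Open {W1, W3}.
  Farthest demand point is C-η at distance 21 (to W3); all others are ≤ 21.
With {W2, W3} the worst case is 21.
With {W3, W4} the worst case is 21.
No size-2 selection achieves below 21.

21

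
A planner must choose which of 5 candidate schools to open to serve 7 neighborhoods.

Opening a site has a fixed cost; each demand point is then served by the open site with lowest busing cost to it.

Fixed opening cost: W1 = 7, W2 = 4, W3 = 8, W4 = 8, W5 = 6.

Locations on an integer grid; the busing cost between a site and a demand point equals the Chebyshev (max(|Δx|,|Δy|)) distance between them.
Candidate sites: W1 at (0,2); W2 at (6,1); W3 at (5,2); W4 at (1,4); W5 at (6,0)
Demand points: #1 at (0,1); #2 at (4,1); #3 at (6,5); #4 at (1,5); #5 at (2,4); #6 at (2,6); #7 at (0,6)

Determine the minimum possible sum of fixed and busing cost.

Open {W4}: assign each demand point to its cheapest open site.
  #1→W4 3, #2→W4 3, #3→W4 5, #4→W4 1, #5→W4 1, #6→W4 2, #7→W4 2
  busing cost 17, fixed 8 → total 25.
Compare {W2, W4}: busing cost 15 + fixed 12 = 27.
Compare {W3, W4}: busing cost 13 + fixed 16 = 29.
Compare {W1, W4}: busing cost 15 + fixed 15 = 30.
All other subsets cost ≥ 27. Minimum total cost: 25.

25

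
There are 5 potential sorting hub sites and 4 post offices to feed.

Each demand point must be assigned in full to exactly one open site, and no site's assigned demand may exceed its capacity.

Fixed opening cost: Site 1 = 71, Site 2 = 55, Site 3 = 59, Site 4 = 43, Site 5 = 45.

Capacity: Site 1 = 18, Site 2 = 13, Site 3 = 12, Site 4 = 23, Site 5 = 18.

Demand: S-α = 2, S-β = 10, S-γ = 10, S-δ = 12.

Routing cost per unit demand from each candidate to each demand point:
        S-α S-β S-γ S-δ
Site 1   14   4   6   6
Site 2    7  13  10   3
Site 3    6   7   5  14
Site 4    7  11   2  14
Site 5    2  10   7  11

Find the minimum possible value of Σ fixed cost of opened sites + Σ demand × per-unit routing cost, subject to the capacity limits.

Open {Site 2, Site 4}; cheapest assignment that respects the capacities:
  Site 2 (cap 13, load 12): S-δ — cost 12×3 = 36
  Site 4 (cap 23, load 22): S-α, S-β, S-γ — cost 2×7 + 10×11 + 10×2 = 144
  Shipping 180, fixed 98 → total 278.
  Any other capacity-feasible assignment to {Site 2, Site 4} ships for at least 180.
Compare {Site 1, Site 2, Site 4}: its best feasible assignment gives total 279.
Compare {Site 2, Site 3, Site 4}: its best feasible assignment gives total 295.
Every other set of open sites that can feasibly serve all demand totals ≥ 279 even under its best assignment. Minimum: 278.

278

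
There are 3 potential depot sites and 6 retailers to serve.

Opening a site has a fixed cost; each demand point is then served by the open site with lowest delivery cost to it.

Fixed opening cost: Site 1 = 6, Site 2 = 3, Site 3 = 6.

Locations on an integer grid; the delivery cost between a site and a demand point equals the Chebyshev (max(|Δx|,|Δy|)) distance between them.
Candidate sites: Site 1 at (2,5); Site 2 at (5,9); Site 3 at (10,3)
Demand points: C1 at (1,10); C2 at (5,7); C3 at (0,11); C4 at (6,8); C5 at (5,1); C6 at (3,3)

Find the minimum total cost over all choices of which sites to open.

27

Open {Site 1, Site 2}: assign each demand point to its cheapest open site.
  C1→Site 2 4, C2→Site 2 2, C3→Site 2 5, C4→Site 2 1, C5→Site 1 4, C6→Site 1 2
  delivery cost 18, fixed 9 → total 27.
Compare {Site 2}: delivery cost 26 + fixed 3 = 29.
Compare {Site 1}: delivery cost 24 + fixed 6 = 30.
Compare {Site 2, Site 3}: delivery cost 23 + fixed 9 = 32.
All other subsets cost ≥ 29. Minimum total cost: 27.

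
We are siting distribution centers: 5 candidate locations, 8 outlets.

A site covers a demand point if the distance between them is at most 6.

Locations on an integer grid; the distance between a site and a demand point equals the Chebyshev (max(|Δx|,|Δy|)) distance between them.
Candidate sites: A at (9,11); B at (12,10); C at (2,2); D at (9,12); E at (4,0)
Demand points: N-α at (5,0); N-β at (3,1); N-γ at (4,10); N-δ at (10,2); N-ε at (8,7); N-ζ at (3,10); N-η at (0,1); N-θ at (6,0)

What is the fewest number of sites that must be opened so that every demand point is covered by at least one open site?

Coverage sets (demand points within 6 of each site):
  A: {N-γ, N-ε, N-ζ}
  B: {N-ε}
  C: {N-α, N-β, N-ε, N-η, N-θ}
  D: {N-γ, N-ε, N-ζ}
  E: {N-α, N-β, N-δ, N-η, N-θ}
No single site covers all 8 demand points.
But {A, E} covers everything, so the minimum is 2.

2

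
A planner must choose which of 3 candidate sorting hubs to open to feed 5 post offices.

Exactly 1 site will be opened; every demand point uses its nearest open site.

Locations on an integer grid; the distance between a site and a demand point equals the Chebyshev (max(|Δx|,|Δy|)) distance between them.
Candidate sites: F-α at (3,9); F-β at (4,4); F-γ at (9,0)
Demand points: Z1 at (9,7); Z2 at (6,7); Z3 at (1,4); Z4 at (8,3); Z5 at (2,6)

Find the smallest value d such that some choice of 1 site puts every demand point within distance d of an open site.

Open {F-β}.
  Farthest demand point is Z1 at distance 5 (to F-β); all others are ≤ 5.
With {F-α} the worst case is 6.
With {F-γ} the worst case is 8.
No size-1 selection achieves below 5.

5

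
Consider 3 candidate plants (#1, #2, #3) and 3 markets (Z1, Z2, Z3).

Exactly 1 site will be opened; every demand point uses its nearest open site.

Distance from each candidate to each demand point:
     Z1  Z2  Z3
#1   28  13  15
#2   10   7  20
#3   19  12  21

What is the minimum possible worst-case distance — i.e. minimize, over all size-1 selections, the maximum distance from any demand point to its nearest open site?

20

Open {#2}.
  Farthest demand point is Z3 at distance 20 (to #2); all others are ≤ 20.
With {#3} the worst case is 21.
With {#1} the worst case is 28.
No size-1 selection achieves below 20.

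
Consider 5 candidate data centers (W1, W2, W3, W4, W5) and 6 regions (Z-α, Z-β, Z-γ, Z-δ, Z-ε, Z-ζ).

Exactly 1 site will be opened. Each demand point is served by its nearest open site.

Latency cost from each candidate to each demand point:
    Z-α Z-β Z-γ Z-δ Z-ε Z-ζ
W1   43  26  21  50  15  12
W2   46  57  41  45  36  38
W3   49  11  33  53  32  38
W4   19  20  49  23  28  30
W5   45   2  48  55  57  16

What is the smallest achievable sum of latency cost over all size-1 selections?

Open {W1}.
  Z-α→W1 43, Z-β→W1 26, Z-γ→W1 21, Z-δ→W1 50, Z-ε→W1 15, Z-ζ→W1 12  ⇒ total 167.
Compare {W4}: total 169.
Compare {W3}: total 216.
No size-1 selection does better; minimum is 167.

167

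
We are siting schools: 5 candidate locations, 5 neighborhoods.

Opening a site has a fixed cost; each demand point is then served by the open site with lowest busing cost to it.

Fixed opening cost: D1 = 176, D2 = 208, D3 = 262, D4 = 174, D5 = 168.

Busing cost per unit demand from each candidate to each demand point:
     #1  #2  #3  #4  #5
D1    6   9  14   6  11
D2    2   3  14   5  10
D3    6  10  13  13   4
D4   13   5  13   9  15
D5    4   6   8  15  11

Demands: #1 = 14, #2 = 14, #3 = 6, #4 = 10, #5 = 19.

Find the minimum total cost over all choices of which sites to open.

602

Open {D2}: assign each demand point to its cheapest open site.
  #1→D2 14×2=28, #2→D2 14×3=42, #3→D2 6×14=84, #4→D2 10×5=50, #5→D2 19×10=190
  busing cost 394, fixed 208 → total 602.
Compare {D5}: busing cost 547 + fixed 168 = 715.
Compare {D2, D5}: busing cost 358 + fixed 376 = 734.
Compare {D1}: busing cost 563 + fixed 176 = 739.
All other subsets cost ≥ 715. Minimum total cost: 602.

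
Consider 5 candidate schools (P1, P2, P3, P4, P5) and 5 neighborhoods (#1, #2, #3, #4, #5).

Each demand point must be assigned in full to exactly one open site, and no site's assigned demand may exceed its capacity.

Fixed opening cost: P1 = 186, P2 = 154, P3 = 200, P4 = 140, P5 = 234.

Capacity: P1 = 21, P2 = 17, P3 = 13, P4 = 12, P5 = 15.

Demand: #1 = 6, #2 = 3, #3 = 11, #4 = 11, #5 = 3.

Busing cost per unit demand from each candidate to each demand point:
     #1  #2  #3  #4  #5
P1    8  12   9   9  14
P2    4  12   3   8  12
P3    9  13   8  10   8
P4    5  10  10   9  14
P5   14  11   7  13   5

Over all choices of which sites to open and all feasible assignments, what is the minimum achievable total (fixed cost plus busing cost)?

Open {P1, P2}; cheapest assignment that respects the capacities:
  P1 (cap 21, load 17): #2, #4, #5 — cost 3×12 + 11×9 + 3×14 = 177
  P2 (cap 17, load 17): #1, #3 — cost 6×4 + 11×3 = 57
  Shipping 234, fixed 340 → total 574.
  Any other capacity-feasible assignment to {P1, P2} ships for at least 234.
Compare {P1, P5}: its best feasible assignment gives total 695.
Compare {P1, P2, P4}: its best feasible assignment gives total 708.
Every other set of open sites that can feasibly serve all demand totals ≥ 695 even under its best assignment. Minimum: 574.

574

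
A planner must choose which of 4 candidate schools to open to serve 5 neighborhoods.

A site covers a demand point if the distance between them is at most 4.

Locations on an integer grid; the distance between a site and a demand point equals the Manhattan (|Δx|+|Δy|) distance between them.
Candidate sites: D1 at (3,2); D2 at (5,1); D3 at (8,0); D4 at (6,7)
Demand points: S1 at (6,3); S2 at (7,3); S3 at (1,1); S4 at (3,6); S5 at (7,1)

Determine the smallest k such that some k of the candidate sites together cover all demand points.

Coverage sets (demand points within 4 of each site):
  D1: {S1, S3, S4}
  D2: {S1, S2, S3, S5}
  D3: {S2, S5}
  D4: {S1, S4}
No single site covers all 5 demand points.
But {D1, D2} covers everything, so the minimum is 2.

2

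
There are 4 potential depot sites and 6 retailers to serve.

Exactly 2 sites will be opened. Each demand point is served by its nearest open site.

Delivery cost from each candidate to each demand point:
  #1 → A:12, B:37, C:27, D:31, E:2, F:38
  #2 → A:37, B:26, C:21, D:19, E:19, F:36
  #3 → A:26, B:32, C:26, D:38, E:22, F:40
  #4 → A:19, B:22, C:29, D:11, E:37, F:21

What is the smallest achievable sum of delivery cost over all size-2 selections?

Open {#1, #4}.
  A→#1 12, B→#4 22, C→#1 27, D→#4 11, E→#1 2, F→#4 21  ⇒ total 95.
Compare {#2, #4}: total 113.
Compare {#1, #2}: total 116.
No size-2 selection does better; minimum is 95.

95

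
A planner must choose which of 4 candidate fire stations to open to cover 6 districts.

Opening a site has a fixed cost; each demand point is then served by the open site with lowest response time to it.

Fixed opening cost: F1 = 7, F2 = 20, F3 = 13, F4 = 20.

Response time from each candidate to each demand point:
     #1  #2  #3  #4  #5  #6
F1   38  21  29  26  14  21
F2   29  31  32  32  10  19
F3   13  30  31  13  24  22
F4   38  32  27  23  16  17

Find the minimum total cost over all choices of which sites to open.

131

Open {F1, F3}: assign each demand point to its cheapest open site.
  #1→F3 13, #2→F1 21, #3→F1 29, #4→F3 13, #5→F1 14, #6→F1 21
  response time 111, fixed 20 → total 131.
Compare {F1, F2, F3}: response time 105 + fixed 40 = 145.
Compare {F1, F3, F4}: response time 105 + fixed 40 = 145.
Compare {F3}: response time 133 + fixed 13 = 146.
All other subsets cost ≥ 145. Minimum total cost: 131.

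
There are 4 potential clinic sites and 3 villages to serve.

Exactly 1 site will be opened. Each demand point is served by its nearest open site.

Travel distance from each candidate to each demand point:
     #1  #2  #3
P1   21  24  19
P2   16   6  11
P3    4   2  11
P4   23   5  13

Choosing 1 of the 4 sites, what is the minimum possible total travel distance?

17

Open {P3}.
  #1→P3 4, #2→P3 2, #3→P3 11  ⇒ total 17.
Compare {P2}: total 33.
Compare {P4}: total 41.
No size-1 selection does better; minimum is 17.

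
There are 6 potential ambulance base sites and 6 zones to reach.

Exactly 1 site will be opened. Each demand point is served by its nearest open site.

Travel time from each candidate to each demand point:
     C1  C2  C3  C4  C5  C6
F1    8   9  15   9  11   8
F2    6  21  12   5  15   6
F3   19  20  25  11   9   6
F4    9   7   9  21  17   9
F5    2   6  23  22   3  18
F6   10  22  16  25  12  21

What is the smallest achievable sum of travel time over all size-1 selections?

Open {F1}.
  C1→F1 8, C2→F1 9, C3→F1 15, C4→F1 9, C5→F1 11, C6→F1 8  ⇒ total 60.
Compare {F2}: total 65.
Compare {F4}: total 72.
No size-1 selection does better; minimum is 60.

60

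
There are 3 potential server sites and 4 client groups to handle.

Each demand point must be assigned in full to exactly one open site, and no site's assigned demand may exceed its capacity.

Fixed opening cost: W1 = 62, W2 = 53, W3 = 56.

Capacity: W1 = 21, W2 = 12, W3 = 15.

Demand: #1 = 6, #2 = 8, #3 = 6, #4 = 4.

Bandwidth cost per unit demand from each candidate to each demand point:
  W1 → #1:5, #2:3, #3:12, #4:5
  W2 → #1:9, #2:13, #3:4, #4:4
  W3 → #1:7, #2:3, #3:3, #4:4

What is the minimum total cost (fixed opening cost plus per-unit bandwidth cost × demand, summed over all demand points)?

Open {W1, W3}; cheapest assignment that respects the capacities:
  W1 (cap 21, load 14): #1, #2 — cost 6×5 + 8×3 = 54
  W3 (cap 15, load 10): #3, #4 — cost 6×3 + 4×4 = 34
  Shipping 88, fixed 118 → total 206.
  Any other capacity-feasible assignment to {W1, W3} ships for at least 88.
Compare {W1, W2}: its best feasible assignment gives total 209.
Compare {W2, W3}: its best feasible assignment gives total 215.
Every other set of open sites that can feasibly serve all demand totals ≥ 209 even under its best assignment. Minimum: 206.

206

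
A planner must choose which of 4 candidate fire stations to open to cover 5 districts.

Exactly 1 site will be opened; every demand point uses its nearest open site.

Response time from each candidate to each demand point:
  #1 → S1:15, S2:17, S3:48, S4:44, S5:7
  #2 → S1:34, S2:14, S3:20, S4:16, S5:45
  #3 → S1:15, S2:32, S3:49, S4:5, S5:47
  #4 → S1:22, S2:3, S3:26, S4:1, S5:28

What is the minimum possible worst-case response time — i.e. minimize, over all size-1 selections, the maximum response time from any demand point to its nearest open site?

Open {#4}.
  Farthest demand point is S5 at response time 28 (to #4); all others are ≤ 28.
With {#2} the worst case is 45.
With {#1} the worst case is 48.
No size-1 selection achieves below 28.

28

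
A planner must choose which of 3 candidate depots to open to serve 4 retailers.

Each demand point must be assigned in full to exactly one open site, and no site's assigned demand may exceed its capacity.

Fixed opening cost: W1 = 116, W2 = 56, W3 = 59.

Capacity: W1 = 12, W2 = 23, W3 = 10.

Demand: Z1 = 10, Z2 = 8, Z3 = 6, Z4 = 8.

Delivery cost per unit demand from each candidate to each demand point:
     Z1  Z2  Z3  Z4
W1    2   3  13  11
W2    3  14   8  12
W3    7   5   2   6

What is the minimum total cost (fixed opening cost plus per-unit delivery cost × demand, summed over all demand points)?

Open {W1, W2, W3}; cheapest assignment that respects the capacities:
  W1 (cap 12, load 8): Z2 — cost 8×3 = 24
  W2 (cap 23, load 16): Z1, Z3 — cost 10×3 + 6×8 = 78
  W3 (cap 10, load 8): Z4 — cost 8×6 = 48
  Shipping 150, fixed 231 → total 381.
  Any other capacity-feasible assignment to {W1, W2, W3} ships for at least 150.
Compare {W2, W3}: its best feasible assignment gives total 441.
Compare {W1, W2}: its best feasible assignment gives total 448.
Every other set of open sites that can feasibly serve all demand totals ≥ 441 even under its best assignment. Minimum: 381.

381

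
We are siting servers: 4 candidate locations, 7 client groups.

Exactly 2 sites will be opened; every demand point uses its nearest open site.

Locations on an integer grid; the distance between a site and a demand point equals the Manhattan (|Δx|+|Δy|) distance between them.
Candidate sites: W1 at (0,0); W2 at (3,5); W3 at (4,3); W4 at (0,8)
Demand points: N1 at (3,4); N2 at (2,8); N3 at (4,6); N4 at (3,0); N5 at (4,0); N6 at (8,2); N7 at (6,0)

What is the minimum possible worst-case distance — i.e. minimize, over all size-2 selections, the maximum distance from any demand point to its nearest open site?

5

Open {W2, W3}.
  Farthest demand point is N6 at distance 5 (to W3); all others are ≤ 5.
With {W3, W4} the worst case is 5.
With {W1, W3} the worst case is 7.
No size-2 selection achieves below 5.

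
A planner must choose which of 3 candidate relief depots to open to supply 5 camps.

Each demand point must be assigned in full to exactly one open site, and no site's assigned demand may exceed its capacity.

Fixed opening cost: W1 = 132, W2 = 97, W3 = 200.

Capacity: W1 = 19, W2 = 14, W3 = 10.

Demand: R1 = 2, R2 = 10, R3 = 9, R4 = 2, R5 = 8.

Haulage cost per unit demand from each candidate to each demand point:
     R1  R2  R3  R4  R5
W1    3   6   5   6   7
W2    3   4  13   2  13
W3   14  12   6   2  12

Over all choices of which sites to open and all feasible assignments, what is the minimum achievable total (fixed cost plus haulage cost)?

Open {W1, W2}; cheapest assignment that respects the capacities:
  W1 (cap 19, load 19): R1, R3, R5 — cost 2×3 + 9×5 + 8×7 = 107
  W2 (cap 14, load 12): R2, R4 — cost 10×4 + 2×2 = 44
  Shipping 151, fixed 229 → total 380.
  Any other capacity-feasible assignment to {W1, W2} ships for at least 151.
Compare {W1, W2, W3}: its best feasible assignment gives total 580.
Every other set of open sites that can feasibly serve all demand totals ≥ 580 even under its best assignment. Minimum: 380.

380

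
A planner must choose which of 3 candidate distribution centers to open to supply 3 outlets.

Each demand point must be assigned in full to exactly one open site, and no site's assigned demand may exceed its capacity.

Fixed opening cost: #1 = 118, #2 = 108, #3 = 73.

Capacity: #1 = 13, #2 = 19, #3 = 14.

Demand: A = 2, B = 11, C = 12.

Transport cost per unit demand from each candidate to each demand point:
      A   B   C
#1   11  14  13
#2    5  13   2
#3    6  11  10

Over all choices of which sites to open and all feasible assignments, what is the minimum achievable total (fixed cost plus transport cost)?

Open {#2, #3}; cheapest assignment that respects the capacities:
  #2 (cap 19, load 14): A, C — cost 2×5 + 12×2 = 34
  #3 (cap 14, load 11): B — cost 11×11 = 121
  Shipping 155, fixed 181 → total 336.
  Any other capacity-feasible assignment to {#2, #3} ships for at least 155.
Compare {#1, #2}: its best feasible assignment gives total 414.
Compare {#1, #2, #3}: its best feasible assignment gives total 454.
Every other set of open sites that can feasibly serve all demand totals ≥ 414 even under its best assignment. Minimum: 336.

336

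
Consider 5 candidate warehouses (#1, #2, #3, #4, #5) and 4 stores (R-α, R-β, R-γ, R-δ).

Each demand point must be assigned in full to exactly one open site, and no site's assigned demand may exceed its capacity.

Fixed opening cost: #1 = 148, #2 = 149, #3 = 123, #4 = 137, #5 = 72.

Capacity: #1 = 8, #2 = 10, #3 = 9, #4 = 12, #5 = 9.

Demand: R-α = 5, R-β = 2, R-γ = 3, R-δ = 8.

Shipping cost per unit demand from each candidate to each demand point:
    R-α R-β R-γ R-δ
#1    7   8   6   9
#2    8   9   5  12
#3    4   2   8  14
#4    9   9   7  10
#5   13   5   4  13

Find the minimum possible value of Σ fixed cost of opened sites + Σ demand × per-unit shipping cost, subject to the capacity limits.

Open {#4, #5}; cheapest assignment that respects the capacities:
  #4 (cap 12, load 10): R-β, R-δ — cost 2×9 + 8×10 = 98
  #5 (cap 9, load 8): R-α, R-γ — cost 5×13 + 3×4 = 77
  Shipping 175, fixed 209 → total 384.
  Any other capacity-feasible assignment to {#4, #5} ships for at least 175.
Compare {#3, #4}: its best feasible assignment gives total 385.
Compare {#2, #5}: its best feasible assignment gives total 398.
Every other set of open sites that can feasibly serve all demand totals ≥ 385 even under its best assignment. Minimum: 384.

384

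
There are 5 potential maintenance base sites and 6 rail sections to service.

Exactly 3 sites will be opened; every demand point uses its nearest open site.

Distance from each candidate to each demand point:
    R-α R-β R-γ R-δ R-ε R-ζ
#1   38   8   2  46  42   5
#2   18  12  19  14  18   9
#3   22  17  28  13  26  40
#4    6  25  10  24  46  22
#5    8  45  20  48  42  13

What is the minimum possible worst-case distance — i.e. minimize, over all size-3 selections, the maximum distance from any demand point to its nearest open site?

Open {#1, #2, #3}.
  Farthest demand point is R-α at distance 18 (to #2); all others are ≤ 18.
With {#1, #2, #4} the worst case is 18.
With {#1, #2, #5} the worst case is 18.
No size-3 selection achieves below 18.

18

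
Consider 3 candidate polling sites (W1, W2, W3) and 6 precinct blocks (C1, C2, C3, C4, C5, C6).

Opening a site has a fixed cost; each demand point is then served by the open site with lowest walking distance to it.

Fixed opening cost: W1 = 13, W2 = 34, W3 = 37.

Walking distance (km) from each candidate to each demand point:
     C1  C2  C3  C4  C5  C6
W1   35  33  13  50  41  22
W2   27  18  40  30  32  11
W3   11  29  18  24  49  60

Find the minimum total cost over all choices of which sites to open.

Open {W1, W2}: assign each demand point to its cheapest open site.
  C1→W2 27, C2→W2 18, C3→W1 13, C4→W2 30, C5→W2 32, C6→W2 11
  walking distance 131, fixed 47 → total 178.
Compare {W2, W3}: walking distance 114 + fixed 71 = 185.
Compare {W1, W3}: walking distance 140 + fixed 50 = 190.
Compare {W2}: walking distance 158 + fixed 34 = 192.
All other subsets cost ≥ 185. Minimum total cost: 178.

178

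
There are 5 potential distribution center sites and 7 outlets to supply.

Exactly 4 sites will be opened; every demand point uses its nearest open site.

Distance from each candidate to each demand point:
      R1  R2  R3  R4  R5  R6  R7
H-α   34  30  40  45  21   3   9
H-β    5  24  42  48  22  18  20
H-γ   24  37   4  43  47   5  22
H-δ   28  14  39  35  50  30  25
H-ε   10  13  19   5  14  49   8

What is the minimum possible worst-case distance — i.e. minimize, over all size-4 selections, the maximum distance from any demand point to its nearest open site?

Open {H-α, H-β, H-γ, H-ε}.
  Farthest demand point is R5 at distance 14 (to H-ε); all others are ≤ 14.
With {H-α, H-γ, H-δ, H-ε} the worst case is 14.
With {H-β, H-γ, H-δ, H-ε} the worst case is 14.
No size-4 selection achieves below 14.

14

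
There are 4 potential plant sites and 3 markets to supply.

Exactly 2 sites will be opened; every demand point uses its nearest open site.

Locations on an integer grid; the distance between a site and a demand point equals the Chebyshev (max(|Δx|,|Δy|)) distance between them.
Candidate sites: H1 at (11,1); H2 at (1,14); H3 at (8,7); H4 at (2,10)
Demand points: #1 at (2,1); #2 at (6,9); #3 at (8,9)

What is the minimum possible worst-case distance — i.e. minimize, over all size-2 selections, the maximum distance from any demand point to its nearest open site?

Open {H1, H3}.
  Farthest demand point is #1 at distance 6 (to H3); all others are ≤ 6.
With {H2, H3} the worst case is 6.
With {H3, H4} the worst case is 6.
No size-2 selection achieves below 6.

6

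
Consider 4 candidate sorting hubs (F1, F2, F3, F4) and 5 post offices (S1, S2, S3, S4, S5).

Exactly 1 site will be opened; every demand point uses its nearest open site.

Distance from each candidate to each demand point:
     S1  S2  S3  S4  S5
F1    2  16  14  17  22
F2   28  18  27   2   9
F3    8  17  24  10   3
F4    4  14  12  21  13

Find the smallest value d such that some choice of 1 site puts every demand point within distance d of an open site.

Open {F4}.
  Farthest demand point is S4 at distance 21 (to F4); all others are ≤ 21.
With {F1} the worst case is 22.
With {F3} the worst case is 24.
No size-1 selection achieves below 21.

21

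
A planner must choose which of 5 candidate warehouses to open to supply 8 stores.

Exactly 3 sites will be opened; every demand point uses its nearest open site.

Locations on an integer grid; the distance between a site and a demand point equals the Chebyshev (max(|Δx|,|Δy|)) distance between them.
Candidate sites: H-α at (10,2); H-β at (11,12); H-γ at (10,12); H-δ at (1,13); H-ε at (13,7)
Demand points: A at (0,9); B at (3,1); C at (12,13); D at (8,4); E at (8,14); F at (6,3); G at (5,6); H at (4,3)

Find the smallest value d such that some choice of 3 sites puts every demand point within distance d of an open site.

Open {H-α, H-β, H-δ}.
  Farthest demand point is B at distance 7 (to H-α); all others are ≤ 7.
With {H-α, H-γ, H-δ} the worst case is 7.
With {H-α, H-δ, H-ε} the worst case is 7.
No size-3 selection achieves below 7.

7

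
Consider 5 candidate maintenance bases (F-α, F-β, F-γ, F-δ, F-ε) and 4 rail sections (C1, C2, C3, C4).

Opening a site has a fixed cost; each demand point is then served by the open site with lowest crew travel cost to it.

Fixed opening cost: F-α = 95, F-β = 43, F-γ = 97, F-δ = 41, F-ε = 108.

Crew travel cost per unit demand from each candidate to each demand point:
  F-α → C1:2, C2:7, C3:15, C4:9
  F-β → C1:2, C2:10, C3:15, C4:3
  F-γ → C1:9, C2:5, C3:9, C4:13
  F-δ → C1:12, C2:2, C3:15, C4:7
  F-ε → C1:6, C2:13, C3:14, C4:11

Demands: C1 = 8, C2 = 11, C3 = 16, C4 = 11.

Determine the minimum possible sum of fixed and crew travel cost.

388

Open {F-β, F-γ}: assign each demand point to its cheapest open site.
  C1→F-β 8×2=16, C2→F-γ 11×5=55, C3→F-γ 16×9=144, C4→F-β 11×3=33
  crew travel cost 248, fixed 140 → total 388.
Compare {F-β, F-δ}: crew travel cost 311 + fixed 84 = 395.
Compare {F-β, F-γ, F-δ}: crew travel cost 215 + fixed 181 = 396.
Compare {F-β}: crew travel cost 399 + fixed 43 = 442.
All other subsets cost ≥ 395. Minimum total cost: 388.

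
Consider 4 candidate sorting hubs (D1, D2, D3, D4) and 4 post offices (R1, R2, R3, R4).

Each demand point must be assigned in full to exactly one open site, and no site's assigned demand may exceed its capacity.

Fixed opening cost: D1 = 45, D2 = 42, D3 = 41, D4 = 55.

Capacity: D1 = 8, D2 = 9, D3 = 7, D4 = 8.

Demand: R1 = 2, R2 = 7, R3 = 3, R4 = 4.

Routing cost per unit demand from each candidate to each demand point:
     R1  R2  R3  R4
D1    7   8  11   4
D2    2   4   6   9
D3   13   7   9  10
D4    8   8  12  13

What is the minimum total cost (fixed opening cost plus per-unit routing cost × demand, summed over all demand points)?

168

Open {D1, D2}; cheapest assignment that respects the capacities:
  D1 (cap 8, load 7): R3, R4 — cost 3×11 + 4×4 = 49
  D2 (cap 9, load 9): R1, R2 — cost 2×2 + 7×4 = 32
  Shipping 81, fixed 87 → total 168.
  Any other capacity-feasible assignment to {D1, D2} ships for at least 81.
Compare {D2, D3}: its best feasible assignment gives total 182.
Compare {D1, D2, D3}: its best feasible assignment gives total 203.
Every other set of open sites that can feasibly serve all demand totals ≥ 182 even under its best assignment. Minimum: 168.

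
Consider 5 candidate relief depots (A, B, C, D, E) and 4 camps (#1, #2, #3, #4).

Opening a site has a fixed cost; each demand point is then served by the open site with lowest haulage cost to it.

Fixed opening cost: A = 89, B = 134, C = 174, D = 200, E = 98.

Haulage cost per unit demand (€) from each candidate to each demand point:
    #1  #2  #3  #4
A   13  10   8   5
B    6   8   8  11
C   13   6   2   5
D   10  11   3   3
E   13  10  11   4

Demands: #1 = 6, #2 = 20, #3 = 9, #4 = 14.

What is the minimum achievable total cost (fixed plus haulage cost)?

Open {C}: assign each demand point to its cheapest open site.
  #1→C 6×13=78, #2→C 20×6=120, #3→C 9×2=18, #4→C 14×5=70
  haulage cost 286, fixed 174 → total 460.
Compare {A}: haulage cost 420 + fixed 89 = 509.
Compare {E}: haulage cost 433 + fixed 98 = 531.
Compare {C, E}: haulage cost 272 + fixed 272 = 544.
All other subsets cost ≥ 509. Minimum total cost: 460.

460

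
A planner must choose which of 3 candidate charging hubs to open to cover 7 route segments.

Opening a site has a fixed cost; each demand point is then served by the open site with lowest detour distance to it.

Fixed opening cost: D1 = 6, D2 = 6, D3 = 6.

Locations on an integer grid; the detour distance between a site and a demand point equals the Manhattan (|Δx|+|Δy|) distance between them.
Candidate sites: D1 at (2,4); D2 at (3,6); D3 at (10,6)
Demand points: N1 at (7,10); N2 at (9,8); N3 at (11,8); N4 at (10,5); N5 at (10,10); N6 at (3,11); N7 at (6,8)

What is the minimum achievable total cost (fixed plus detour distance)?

40

Open {D2, D3}: assign each demand point to its cheapest open site.
  N1→D3 7, N2→D3 3, N3→D3 3, N4→D3 1, N5→D3 4, N6→D2 5, N7→D2 5
  detour distance 28, fixed 12 → total 40.
Compare {D3}: detour distance 36 + fixed 6 = 42.
Compare {D1, D3}: detour distance 32 + fixed 12 = 44.
Compare {D1, D2, D3}: detour distance 28 + fixed 18 = 46.
All other subsets cost ≥ 42. Minimum total cost: 40.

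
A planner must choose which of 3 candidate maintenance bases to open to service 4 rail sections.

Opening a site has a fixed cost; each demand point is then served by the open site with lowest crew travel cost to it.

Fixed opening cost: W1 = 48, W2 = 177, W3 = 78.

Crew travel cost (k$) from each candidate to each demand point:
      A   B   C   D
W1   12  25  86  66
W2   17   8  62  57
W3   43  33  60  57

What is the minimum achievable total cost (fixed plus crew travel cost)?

237

Open {W1}: assign each demand point to its cheapest open site.
  A→W1 12, B→W1 25, C→W1 86, D→W1 66
  crew travel cost 189, fixed 48 → total 237.
Compare {W3}: crew travel cost 193 + fixed 78 = 271.
Compare {W1, W3}: crew travel cost 154 + fixed 126 = 280.
Compare {W2}: crew travel cost 144 + fixed 177 = 321.
All other subsets cost ≥ 271. Minimum total cost: 237.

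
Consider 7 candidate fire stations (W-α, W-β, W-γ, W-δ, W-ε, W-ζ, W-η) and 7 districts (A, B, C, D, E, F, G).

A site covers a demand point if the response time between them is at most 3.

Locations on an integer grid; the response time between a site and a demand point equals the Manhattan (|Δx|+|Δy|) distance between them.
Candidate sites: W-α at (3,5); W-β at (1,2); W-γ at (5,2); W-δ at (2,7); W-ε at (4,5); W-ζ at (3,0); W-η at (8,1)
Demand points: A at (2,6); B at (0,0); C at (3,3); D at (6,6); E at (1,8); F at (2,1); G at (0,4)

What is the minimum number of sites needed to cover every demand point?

3

Coverage sets (demand points within 3 of each site):
  W-α: {A, C}
  W-β: {B, C, F, G}
  W-γ: {C}
  W-δ: {A, E}
  W-ε: {A, C, D}
  W-ζ: {B, C, F}
  W-η: {}
No 2 sites suffice: every size-2 union leaves at least one demand point uncovered.
But {W-β, W-δ, W-ε} covers everything, so the minimum is 3.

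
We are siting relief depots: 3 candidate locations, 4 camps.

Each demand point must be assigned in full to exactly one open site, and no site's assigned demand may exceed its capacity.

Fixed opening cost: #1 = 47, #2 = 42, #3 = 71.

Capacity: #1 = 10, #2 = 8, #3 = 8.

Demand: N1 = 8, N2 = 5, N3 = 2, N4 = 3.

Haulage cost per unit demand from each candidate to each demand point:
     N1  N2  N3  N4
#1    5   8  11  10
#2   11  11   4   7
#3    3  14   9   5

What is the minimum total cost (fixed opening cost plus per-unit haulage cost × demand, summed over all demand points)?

227

Open {#1, #2}; cheapest assignment that respects the capacities:
  #1 (cap 10, load 10): N1, N3 — cost 8×5 + 2×11 = 62
  #2 (cap 8, load 8): N2, N4 — cost 5×11 + 3×7 = 76
  Shipping 138, fixed 89 → total 227.
  Any other capacity-feasible assignment to {#1, #2} ships for at least 138.
Compare {#1, #3}: its best feasible assignment gives total 234.
Compare {#1, #2, #3}: its best feasible assignment gives total 253.
Every other set of open sites that can feasibly serve all demand totals ≥ 234 even under its best assignment. Minimum: 227.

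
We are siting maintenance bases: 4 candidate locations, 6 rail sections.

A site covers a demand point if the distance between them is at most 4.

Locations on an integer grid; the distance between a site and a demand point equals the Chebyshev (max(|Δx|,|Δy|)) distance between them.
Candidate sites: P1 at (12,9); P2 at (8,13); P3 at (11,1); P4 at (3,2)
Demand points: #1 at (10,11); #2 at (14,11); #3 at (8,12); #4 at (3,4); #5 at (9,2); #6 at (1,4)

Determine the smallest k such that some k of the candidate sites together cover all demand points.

Coverage sets (demand points within 4 of each site):
  P1: {#1, #2, #3}
  P2: {#1, #3}
  P3: {#5}
  P4: {#4, #6}
No 2 sites suffice: every size-2 union leaves at least one demand point uncovered.
But {P1, P3, P4} covers everything, so the minimum is 3.

3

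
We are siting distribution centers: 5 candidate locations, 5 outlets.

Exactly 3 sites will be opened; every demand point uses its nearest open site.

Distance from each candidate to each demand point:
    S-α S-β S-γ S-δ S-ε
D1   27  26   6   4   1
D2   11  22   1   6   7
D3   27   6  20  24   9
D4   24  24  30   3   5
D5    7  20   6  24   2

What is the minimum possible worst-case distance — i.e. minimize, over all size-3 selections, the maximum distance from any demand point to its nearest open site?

Open {D1, D3, D5}.
  Farthest demand point is S-α at distance 7 (to D5); all others are ≤ 7.
With {D2, D3, D5} the worst case is 7.
With {D3, D4, D5} the worst case is 7.
No size-3 selection achieves below 7.

7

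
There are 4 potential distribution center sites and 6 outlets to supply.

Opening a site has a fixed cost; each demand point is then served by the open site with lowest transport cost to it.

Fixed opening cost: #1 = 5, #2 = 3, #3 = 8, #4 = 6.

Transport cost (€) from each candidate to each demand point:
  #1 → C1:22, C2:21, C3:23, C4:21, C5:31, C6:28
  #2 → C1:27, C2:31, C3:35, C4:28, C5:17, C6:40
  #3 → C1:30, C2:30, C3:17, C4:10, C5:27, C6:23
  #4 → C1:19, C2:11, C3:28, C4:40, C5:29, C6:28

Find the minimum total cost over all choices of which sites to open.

114

Open {#2, #3, #4}: assign each demand point to its cheapest open site.
  C1→#4 19, C2→#4 11, C3→#3 17, C4→#3 10, C5→#2 17, C6→#3 23
  transport cost 97, fixed 17 → total 114.
Compare {#1, #2, #3, #4}: transport cost 97 + fixed 22 = 119.
Compare {#3, #4}: transport cost 107 + fixed 14 = 121.
Compare {#1, #2, #3}: transport cost 110 + fixed 16 = 126.
All other subsets cost ≥ 119. Minimum total cost: 114.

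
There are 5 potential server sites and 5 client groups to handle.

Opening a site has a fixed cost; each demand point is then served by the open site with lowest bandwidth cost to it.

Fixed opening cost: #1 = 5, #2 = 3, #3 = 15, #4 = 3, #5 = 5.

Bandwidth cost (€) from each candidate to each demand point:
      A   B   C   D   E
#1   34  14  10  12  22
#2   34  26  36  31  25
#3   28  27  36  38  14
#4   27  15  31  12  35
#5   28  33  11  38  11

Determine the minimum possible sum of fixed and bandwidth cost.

Open {#4, #5}: assign each demand point to its cheapest open site.
  A→#4 27, B→#4 15, C→#5 11, D→#4 12, E→#5 11
  bandwidth cost 76, fixed 8 → total 84.
Compare {#1, #5}: bandwidth cost 75 + fixed 10 = 85.
Compare {#1, #4, #5}: bandwidth cost 74 + fixed 13 = 87.
Compare {#2, #4, #5}: bandwidth cost 76 + fixed 11 = 87.
All other subsets cost ≥ 85. Minimum total cost: 84.

84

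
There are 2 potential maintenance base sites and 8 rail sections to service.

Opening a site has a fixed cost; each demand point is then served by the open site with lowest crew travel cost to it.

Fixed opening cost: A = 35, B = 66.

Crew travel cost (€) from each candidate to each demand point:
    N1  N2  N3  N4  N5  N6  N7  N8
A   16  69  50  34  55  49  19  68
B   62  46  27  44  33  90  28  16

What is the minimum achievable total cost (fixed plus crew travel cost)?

341

Open {A, B}: assign each demand point to its cheapest open site.
  N1→A 16, N2→B 46, N3→B 27, N4→A 34, N5→B 33, N6→A 49, N7→A 19, N8→B 16
  crew travel cost 240, fixed 101 → total 341.
Compare {A}: crew travel cost 360 + fixed 35 = 395.
Compare {B}: crew travel cost 346 + fixed 66 = 412.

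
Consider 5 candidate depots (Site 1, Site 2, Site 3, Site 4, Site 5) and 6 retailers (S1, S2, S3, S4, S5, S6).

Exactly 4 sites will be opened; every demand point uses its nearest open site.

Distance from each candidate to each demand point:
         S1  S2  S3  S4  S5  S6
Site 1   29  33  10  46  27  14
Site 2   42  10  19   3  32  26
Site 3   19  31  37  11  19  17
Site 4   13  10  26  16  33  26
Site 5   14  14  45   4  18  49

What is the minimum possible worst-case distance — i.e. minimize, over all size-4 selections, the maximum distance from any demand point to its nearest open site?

Open {Site 1, Site 2, Site 3, Site 5}.
  Farthest demand point is S5 at distance 18 (to Site 5); all others are ≤ 18.
With {Site 1, Site 2, Site 4, Site 5} the worst case is 18.
With {Site 1, Site 3, Site 4, Site 5} the worst case is 18.
No size-4 selection achieves below 18.

18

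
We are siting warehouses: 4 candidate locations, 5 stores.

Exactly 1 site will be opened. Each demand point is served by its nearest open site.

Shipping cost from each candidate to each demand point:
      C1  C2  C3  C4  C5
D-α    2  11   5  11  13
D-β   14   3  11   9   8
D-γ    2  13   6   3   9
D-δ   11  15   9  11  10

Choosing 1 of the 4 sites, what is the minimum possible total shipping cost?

Open {D-γ}.
  C1→D-γ 2, C2→D-γ 13, C3→D-γ 6, C4→D-γ 3, C5→D-γ 9  ⇒ total 33.
Compare {D-α}: total 42.
Compare {D-β}: total 45.
No size-1 selection does better; minimum is 33.

33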